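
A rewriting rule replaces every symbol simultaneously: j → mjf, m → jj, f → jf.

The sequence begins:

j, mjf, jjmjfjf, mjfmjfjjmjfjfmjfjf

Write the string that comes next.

Replace each of the 18 characters of mjfmjfjjmjfjfmjfjf in place — jj mjf jf jj mjf jf mjf mjf jj mjf jf mjf jf jj mjf jf mjf jf — and concatenate.

jjmjfjfjjmjfjfmjfmjfjjmjfjfmjfjfjjmjfjfmjfjf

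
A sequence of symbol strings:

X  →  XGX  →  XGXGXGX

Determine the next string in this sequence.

XGXGXGXGXGXGXGX

Every step duplicates the string with 'G' between the halves.
One more doubling of XGXGXGX gives the answer.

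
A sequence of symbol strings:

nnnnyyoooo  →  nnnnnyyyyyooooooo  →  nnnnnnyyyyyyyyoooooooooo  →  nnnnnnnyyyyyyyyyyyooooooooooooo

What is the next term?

nnnnnnnnyyyyyyyyyyyyyyoooooooooooooooo

Term n consists of n+3 n's, followed by 3n-1 y's, followed by 3n+1 o's (n = 1, 2, …).
Setting n = 5 gives 8, 14, 16 characters in each block.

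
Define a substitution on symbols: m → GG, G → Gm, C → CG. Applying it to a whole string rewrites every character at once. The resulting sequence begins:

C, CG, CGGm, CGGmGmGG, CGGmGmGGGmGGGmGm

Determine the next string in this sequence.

Rewriting the 16 symbols of CGGmGmGGGmGGGmGm one by one yields CG Gm Gm GG Gm GG Gm Gm Gm GG Gm Gm Gm GG Gm GG; concatenated:

CGGmGmGGGmGGGmGmGmGGGmGmGmGGGmGG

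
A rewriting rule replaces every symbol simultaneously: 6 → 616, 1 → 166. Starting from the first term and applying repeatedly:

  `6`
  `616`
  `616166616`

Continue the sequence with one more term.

Rewriting each symbol of 616166616: 6→616, 1→166, 6→616, 1→166, 6→616, 6→616, 6→616, 1→166, 6→616, which concatenates to 616 166 616 166 616 616 616 166 616.

616166616166616616616166616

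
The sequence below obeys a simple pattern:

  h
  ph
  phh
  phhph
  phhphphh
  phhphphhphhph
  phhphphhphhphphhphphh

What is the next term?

From term 3 onward, concatenate the last term with the second-to-last: ph·h = phh, phh·ph = phhph, …
The next term joins phhphphhphhphphhphphh and phhphphhphhph.

phhphphhphhphphhphphhphhphphhphhph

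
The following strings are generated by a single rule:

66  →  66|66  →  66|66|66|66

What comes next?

66|66|66|66|66|66|66|66

s(k+1) = s(k)·|·s(k) — each term doubles the last with '|' between the halves.
So the next term is two copies of 66|66|66|66 with '|' between the halves.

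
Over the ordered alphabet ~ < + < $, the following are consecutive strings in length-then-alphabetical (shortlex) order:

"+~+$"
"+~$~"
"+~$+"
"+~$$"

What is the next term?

++~~

Treat +~$$ as a base-3 numeral over the given alphabet and add one, carrying through any trailing $'s.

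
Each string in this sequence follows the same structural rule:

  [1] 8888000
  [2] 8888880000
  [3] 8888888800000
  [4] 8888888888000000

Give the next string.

Each string has the form 8^{2n} 0^{n+1}, where the shown terms are n = 2, 3, 4, 5.
For the next term, n = 6, so the run lengths are 12, 7.

8888888888880000000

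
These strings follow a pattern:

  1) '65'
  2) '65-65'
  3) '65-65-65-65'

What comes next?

Each string is two copies of the previous one joined by '-'.
Doubling 65-65-65-65 with '-' between the halves:

65-65-65-65-65-65-65-65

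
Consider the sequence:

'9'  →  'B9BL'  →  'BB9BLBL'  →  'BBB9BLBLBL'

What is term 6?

BBBBB9BLBLBLBLBL

Each term wraps the previous one in B on the left and BL on the right.
From BBB9BLBLBL, 2 further steps: BBB9BLBLBL → BBBB9BLBLBLBL → (answer).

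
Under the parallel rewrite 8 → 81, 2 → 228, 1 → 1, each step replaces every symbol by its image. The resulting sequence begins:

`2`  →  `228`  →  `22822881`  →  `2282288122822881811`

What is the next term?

Rewriting the 19 symbols of 2282288122822881811 one by one yields 228 228 81 228 228 81 81 1 228 228 81 228 228 81 81 1 81 1 1; concatenated:

228228812282288181122822881228228818118111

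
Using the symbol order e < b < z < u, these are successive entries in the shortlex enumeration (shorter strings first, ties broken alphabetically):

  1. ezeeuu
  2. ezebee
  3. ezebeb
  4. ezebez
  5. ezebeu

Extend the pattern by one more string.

ezebbe

Treat ezebeu as a base-4 numeral over the given alphabet and add one, carrying through any trailing u's.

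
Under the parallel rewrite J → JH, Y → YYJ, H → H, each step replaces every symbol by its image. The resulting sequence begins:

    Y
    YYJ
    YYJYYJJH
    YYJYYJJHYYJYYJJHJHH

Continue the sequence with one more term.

YYJYYJJHYYJYYJJHJHHYYJYYJJHYYJYYJJHJHHJHHH

φ(YYJYYJJHYYJYYJJHJHH) expands symbol-by-symbol to YYJ YYJ JH YYJ YYJ JH JH H YYJ YYJ JH YYJ YYJ JH JH H JH H H; joining the 19 pieces gives the next term.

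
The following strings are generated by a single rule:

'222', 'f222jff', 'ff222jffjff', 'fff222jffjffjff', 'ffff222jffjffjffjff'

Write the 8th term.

fffffff222jffjffjffjffjffjffjff

Every step adds f to the front and jff to the end of the previous string.
From ffff222jffjffjffjff, 3 further steps: ffff222jffjffjffjff → fffff222jffjffjffjffjff → ffffff222jffjffjffjffjffjff → (answer).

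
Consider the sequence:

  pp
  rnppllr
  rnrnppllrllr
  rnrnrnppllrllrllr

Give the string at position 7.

rnrnrnrnrnrnppllrllrllrllrllrllr

Every step adds rn to the front and llr to the end of the previous string.
From rnrnrnppllrllrllr, 3 further steps: rnrnrnppllrllrllr → rnrnrnrnppllrllrllrllr → rnrnrnrnrnppllrllrllrllrllr → (answer).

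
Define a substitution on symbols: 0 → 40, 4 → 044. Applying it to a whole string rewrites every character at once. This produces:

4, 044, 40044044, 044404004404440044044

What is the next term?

Rewriting the 21 symbols of 044404004404440044044 one by one yields 40 044 044 044 40 044 40 40 044 044 40 044 044 044 40 40 044 044 40 044 044; concatenated:

4004404404440044404004404440044044044404004404440044044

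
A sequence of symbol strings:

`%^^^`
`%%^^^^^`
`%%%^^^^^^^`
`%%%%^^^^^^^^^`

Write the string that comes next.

Term n consists of n %'s, followed by 2n+1 ^'s (n = 1, 2, …).
At n = 5 the blocks have lengths 5, 11.

%%%%%^^^^^^^^^^^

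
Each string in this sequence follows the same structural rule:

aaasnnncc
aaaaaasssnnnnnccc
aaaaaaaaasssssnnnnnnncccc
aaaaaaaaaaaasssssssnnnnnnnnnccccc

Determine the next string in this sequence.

Reading off run lengths: a runs 3, 6, 9, 12; s runs 1, 3, 5, 7; n runs 3, 5, 7, 9; c runs 2, 3, 4, 5 — each is linear in n (n = 1, 2, …).
At n = 5 the blocks have lengths 15, 9, 11, 6.

aaaaaaaaaaaaaaasssssssssnnnnnnnnnnncccccc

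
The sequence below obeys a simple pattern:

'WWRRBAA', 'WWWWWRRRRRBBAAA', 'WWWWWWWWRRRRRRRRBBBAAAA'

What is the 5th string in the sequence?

WWWWWWWWWWWWWWRRRRRRRRRRRRRRBBBBBAAAAAA

Reading off run lengths: W runs 2, 5, 8; R runs 2, 5, 8; B runs 1, 2, 3; A runs 2, 3, 4 — each is linear in n (n = 1, 2, …).
Setting n = 5 gives 14, 14, 5, 6 characters in each block.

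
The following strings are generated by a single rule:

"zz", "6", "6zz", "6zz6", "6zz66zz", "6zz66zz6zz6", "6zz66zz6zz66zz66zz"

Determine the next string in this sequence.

6zz66zz6zz66zz66zz6zz66zz6zz6

Each term (from the third on) is the previous term followed by the one before it: term 3 = 6·zz = 6zz.
Continuing: 6zz66zz6zz66zz66zz · 6zz66zz6zz6 gives term 8.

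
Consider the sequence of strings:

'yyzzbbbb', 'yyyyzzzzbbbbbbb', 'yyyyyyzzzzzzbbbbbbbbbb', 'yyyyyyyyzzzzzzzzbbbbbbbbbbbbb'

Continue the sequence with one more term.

The n-th term is 2n-2 y's then 2n-2 z's then 3n-2 b's, where the shown terms are n = 2, 3, 4, 5.
Setting n = 6 gives 10, 10, 16 characters in each block.

yyyyyyyyyyzzzzzzzzzzbbbbbbbbbbbbbbbb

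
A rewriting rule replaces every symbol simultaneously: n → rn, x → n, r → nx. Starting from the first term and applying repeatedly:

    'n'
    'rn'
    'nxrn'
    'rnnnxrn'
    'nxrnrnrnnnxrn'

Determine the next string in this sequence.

Rewriting the 13 symbols of nxrnrnrnnnxrn one by one yields rn n nx rn nx rn nx rn rn rn n nx rn; concatenated:

rnnnxrnnxrnnxrnrnrnnnxrn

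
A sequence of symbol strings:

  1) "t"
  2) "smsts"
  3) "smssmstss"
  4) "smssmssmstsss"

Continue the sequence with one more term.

s(k+1) = sms·s(k)·s, so each term gains sms as a prefix and s as a suffix.
Applying this once more to smssmssmstsss:

smssmssmssmstssss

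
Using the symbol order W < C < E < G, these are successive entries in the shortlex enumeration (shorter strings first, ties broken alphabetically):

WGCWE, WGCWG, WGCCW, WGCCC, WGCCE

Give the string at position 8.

WGCEC

Advancing 3 positions from WGCCE through WGCCE → WGCCG → WGCEW reaches term 8.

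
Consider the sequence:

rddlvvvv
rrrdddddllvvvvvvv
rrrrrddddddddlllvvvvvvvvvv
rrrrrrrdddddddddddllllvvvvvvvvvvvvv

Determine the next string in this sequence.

Term n consists of 2n-1 r's, followed by 3n-1 d's, followed by n l's, followed by 3n+1 v's (n = 1, 2, …).
Setting n = 5 gives 9, 14, 5, 16 characters in each block.

rrrrrrrrrddddddddddddddlllllvvvvvvvvvvvvvvvv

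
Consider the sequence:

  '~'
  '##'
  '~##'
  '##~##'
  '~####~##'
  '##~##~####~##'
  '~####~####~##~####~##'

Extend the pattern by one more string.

This is a Fibonacci-style word recurrence s(k) = s(k−2)·s(k−1): e.g. ~·## = ~##.
The next term joins ##~##~####~## and ~####~####~##~####~##.

##~##~####~##~####~####~##~####~##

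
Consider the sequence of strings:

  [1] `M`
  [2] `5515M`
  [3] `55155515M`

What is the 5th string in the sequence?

5515551555155515M

Every step adds 5515 at the front: s(k+1) = 5515·s(k).
From 55155515M, 2 further steps: 55155515M → 551555155515M → (answer).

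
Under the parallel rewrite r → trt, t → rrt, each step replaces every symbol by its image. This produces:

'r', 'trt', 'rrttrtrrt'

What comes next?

Expanding rrttrtrrt: r→trt, r→trt, t→rrt, t→rrt, r→trt, t→rrt, r→trt, r→trt, t→rrt. Concatenated: trt trt rrt rrt trt rrt trt trt rrt.

trttrtrrtrrttrtrrttrttrtrrt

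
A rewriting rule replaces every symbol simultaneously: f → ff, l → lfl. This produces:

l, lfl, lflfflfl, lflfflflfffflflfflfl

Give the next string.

Rewriting the 20 symbols of lflfflflfffflflfflfl one by one yields lfl ff lfl ff ff lfl ff lfl ff ff ff ff lfl ff lfl ff ff lfl ff lfl; concatenated:

lflfflflfffflflfflflfffffffflflfflflfffflflfflfl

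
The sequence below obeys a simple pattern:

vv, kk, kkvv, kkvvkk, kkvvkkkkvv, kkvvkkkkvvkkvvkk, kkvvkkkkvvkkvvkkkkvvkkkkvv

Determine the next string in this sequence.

This is a Fibonacci-style word recurrence s(k) = s(k−1)·s(k−2): e.g. kk·vv = kkvv.
The next term joins kkvvkkkkvvkkvvkkkkvvkkkkvv and kkvvkkkkvvkkvvkk.

kkvvkkkkvvkkvvkkkkvvkkkkvvkkvvkkkkvvkkvvkk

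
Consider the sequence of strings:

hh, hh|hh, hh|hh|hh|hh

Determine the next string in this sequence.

hh|hh|hh|hh|hh|hh|hh|hh

Every step duplicates the string with '|' between the halves.
One more doubling of hh|hh|hh|hh gives the answer.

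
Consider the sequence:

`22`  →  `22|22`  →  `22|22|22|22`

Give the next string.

s(k+1) = s(k)·|·s(k) — each term doubles the last with '|' between the halves.
Doubling 22|22|22|22 with '|' between the halves:

22|22|22|22|22|22|22|22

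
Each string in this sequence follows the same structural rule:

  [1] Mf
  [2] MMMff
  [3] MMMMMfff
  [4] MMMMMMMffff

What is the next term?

Term n consists of 2n-1 M's, followed by n f's (n = 1, 2, …).
For the next term, n = 5, so the run lengths are 9, 5.

MMMMMMMMMfffff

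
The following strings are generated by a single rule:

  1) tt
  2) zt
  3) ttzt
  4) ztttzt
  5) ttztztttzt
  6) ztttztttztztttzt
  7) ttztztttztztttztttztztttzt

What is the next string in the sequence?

This is a Fibonacci-style word recurrence s(k) = s(k−2)·s(k−1): e.g. tt·zt = ttzt.
The next term joins ztttztttztztttzt and ttztztttztztttztttztztttzt.

ztttztttztztttztttztztttztztttztttztztttzt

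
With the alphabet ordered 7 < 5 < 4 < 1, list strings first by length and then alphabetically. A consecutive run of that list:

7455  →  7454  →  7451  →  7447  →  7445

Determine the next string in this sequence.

Treat 7445 as a base-4 numeral over the given alphabet and add one, carrying through any trailing 1's.

7444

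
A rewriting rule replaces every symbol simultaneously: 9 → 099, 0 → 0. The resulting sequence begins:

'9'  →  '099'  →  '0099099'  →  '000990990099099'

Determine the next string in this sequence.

Applying the rule to each of the 15 symbols of 000990990099099 gives the pieces 0 0 0 099 099 0 099 099 0 0 099 099 0 099 099, which concatenate to the answer.

0000990990099099000990990099099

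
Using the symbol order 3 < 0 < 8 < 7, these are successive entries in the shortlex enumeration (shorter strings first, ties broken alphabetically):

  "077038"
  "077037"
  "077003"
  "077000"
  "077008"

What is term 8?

Continuing the enumeration 3 steps past 077008: 077008 → 077007 → 077083 → (answer).

077080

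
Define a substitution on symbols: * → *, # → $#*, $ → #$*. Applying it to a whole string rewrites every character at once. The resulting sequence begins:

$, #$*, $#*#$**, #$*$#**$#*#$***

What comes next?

$#*#$**#$*$#***#$*$#**$#*#$****

Replace each of the 15 characters of #$*$#**$#*#$*** in place — $#* #$* * #$* $#* * * #$* $#* * $#* #$* * * * — and concatenate.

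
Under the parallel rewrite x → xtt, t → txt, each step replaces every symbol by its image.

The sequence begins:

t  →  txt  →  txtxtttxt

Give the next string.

Expanding txtxtttxt: t→txt, x→xtt, t→txt, x→xtt, t→txt, t→txt, t→txt, x→xtt, t→txt. Concatenated: txt xtt txt xtt txt txt txt xtt txt.

txtxtttxtxtttxttxttxtxtttxt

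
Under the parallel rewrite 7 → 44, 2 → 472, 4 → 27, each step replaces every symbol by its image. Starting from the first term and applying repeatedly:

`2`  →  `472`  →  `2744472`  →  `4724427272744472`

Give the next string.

Replace each of the 16 characters of 4724427272744472 in place — 27 44 472 27 27 472 44 472 44 472 44 27 27 27 44 472 — and concatenate.

2744472272747244472444724427272744472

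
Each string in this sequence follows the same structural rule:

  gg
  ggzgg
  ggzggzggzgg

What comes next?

ggzggzggzggzggzggzggzgg

s(k+1) = s(k)·z·s(k) — each term doubles the last with 'z' between the halves.
One more doubling of ggzggzggzgg gives the answer.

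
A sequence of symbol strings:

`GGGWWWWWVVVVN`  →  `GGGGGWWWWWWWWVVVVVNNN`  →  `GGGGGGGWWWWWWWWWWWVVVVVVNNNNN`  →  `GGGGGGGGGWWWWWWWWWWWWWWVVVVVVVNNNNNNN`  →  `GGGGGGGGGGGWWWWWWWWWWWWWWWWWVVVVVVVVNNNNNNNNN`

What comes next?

The n-th term is 2n+1 G's then 3n+2 W's then n+3 V's then 2n-1 N's (n = 1, 2, …).
Setting n = 6 gives 13, 20, 9, 11 characters in each block.

GGGGGGGGGGGGGWWWWWWWWWWWWWWWWWWWWVVVVVVVVVNNNNNNNNNNN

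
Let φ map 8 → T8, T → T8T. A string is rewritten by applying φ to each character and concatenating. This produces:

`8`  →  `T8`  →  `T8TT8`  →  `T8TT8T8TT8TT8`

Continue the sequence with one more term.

T8TT8T8TT8TT8T8TT8T8TT8TT8T8TT8TT8

Applying the rule to each of the 13 symbols of T8TT8T8TT8TT8 gives the pieces T8T T8 T8T T8T T8 T8T T8 T8T T8T T8 T8T T8T T8, which concatenate to the answer.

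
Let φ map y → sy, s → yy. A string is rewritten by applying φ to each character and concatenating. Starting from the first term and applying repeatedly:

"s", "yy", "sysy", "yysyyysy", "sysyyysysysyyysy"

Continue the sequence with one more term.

Rewriting the 16 symbols of sysyyysysysyyysy one by one yields yy sy yy sy sy sy yy sy yy sy yy sy sy sy yy sy; concatenated:

yysyyysysysyyysyyysyyysysysyyysy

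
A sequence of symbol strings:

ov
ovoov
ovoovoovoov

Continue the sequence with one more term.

ovoovoovoovoovoovoovoov

s(k+1) = s(k)·o·s(k) — each term doubles the last with 'o' between the halves.
One more doubling of ovoovoovoov gives the answer.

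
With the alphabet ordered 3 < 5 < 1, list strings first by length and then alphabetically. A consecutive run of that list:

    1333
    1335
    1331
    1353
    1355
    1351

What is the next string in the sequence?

1313

The successor of 1351 increments the rightmost position that isn't already 1 and resets every position after it to 3.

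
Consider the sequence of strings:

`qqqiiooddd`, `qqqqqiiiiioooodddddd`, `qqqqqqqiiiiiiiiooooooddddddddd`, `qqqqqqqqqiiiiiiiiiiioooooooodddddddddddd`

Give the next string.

qqqqqqqqqqqiiiiiiiiiiiiiiooooooooooddddddddddddddd

The n-th term is 2n+1 q's then 3n-1 i's then 2n o's then 3n d's (n = 1, 2, …).
At n = 5 the blocks have lengths 11, 14, 10, 15.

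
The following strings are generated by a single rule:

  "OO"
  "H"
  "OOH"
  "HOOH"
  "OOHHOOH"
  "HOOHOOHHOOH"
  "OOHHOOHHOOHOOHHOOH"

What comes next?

HOOHOOHHOOHOOHHOOHHOOHOOHHOOH

This is a Fibonacci-style word recurrence s(k) = s(k−2)·s(k−1): e.g. OO·H = OOH.
So term 8 is HOOHOOHHOOH·OOHHOOHHOOHOOHHOOH.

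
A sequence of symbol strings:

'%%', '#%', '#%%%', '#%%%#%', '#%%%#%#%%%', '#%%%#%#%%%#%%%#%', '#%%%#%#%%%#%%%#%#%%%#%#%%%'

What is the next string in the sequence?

This is a Fibonacci-style word recurrence s(k) = s(k−1)·s(k−2): e.g. #%·%% = #%%%.
So term 8 is #%%%#%#%%%#%%%#%#%%%#%#%%%·#%%%#%#%%%#%%%#%.

#%%%#%#%%%#%%%#%#%%%#%#%%%#%%%#%#%%%#%%%#%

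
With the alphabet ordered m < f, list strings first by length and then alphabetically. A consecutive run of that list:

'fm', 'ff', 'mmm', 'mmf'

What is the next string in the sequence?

The successor of mmf increments the rightmost position that isn't already f and resets every position after it to m.

mfm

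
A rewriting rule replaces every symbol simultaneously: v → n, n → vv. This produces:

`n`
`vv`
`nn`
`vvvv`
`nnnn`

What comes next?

vvvvvvvv

Expanding nnnn: n→vv, n→vv, n→vv, n→vv. Concatenated: vv vv vv vv.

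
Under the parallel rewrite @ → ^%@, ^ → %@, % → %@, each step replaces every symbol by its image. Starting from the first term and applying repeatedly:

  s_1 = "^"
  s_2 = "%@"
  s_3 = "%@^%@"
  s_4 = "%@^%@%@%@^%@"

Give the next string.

Apply φ to %@^%@%@%@^%@ symbol by symbol: %→%@, @→^%@, ^→%@, %→%@, @→^%@, %→%@, @→^%@, %→%@, @→^%@, ^→%@, %→%@, @→^%@; joined: %@ ^%@ %@ %@ ^%@ %@ ^%@ %@ ^%@ %@ %@ ^%@.

%@^%@%@%@^%@%@^%@%@^%@%@%@^%@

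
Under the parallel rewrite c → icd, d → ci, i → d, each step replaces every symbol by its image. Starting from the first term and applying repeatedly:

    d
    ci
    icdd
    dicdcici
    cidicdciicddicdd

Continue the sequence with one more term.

icddcidicdciicdddicdcicidicdcici

φ(cidicdciicddicdd) expands symbol-by-symbol to icd d ci d icd ci icd d d icd ci ci d icd ci ci; joining the 16 pieces gives the next term.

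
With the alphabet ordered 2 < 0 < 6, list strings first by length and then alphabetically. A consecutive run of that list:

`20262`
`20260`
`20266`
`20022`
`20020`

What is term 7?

20002

Stepping forward 2 times from 20020: 20020 → 20026, then the target.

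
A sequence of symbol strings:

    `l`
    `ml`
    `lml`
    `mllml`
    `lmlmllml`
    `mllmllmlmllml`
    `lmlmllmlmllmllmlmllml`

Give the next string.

This is a Fibonacci-style word recurrence s(k) = s(k−2)·s(k−1): e.g. l·ml = lml.
So term 8 is mllmllmlmllml·lmlmllmlmllmllmlmllml.

mllmllmlmllmllmlmllmlmllmllmlmllml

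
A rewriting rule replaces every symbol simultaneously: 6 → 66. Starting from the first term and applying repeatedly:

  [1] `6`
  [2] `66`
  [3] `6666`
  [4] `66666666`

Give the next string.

6666666666666666

Apply φ to 66666666 symbol by symbol: 6→66, 6→66, 6→66, 6→66, 6→66, 6→66, 6→66, 6→66; joined: 66 66 66 66 66 66 66 66.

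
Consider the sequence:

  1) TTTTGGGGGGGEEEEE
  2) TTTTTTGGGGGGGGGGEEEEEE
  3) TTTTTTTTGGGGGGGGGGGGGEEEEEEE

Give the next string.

The n-th term is 2n-2 T's then 3n-2 G's then n+2 E's, where the shown terms are n = 3, 4, 5.
For the next term, n = 6, so the run lengths are 10, 16, 8.

TTTTTTTTTTGGGGGGGGGGGGGGGGEEEEEEEE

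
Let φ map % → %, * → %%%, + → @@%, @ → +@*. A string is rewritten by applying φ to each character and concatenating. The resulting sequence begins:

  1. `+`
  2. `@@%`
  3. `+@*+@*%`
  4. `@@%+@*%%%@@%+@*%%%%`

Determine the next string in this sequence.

Applying the rule to each of the 19 symbols of @@%+@*%%%@@%+@*%%%% gives the pieces +@* +@* % @@% +@* %%% % % % +@* +@* % @@% +@* %%% % % % %, which concatenate to the answer.

+@*+@*%@@%+@*%%%%%%+@*+@*%@@%+@*%%%%%%%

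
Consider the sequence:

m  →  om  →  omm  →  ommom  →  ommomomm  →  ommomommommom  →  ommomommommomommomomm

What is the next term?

Each term (from the third on) is the previous term followed by the one before it: term 3 = om·m = omm.
So term 8 is ommomommommomommomomm·ommomommommom.

ommomommommomommomommommomommommom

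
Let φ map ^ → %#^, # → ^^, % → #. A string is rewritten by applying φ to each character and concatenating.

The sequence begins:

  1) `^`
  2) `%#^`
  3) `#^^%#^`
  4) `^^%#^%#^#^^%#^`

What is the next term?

Applying the rule to each of the 14 symbols of ^^%#^%#^#^^%#^ gives the pieces %#^ %#^ # ^^ %#^ # ^^ %#^ ^^ %#^ %#^ # ^^ %#^, which concatenate to the answer.

%#^%#^#^^%#^#^^%#^^^%#^%#^#^^%#^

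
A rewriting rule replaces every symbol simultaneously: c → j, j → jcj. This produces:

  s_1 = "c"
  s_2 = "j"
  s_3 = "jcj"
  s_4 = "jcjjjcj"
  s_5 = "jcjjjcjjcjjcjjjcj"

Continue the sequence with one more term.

Replace each of the 17 characters of jcjjjcjjcjjcjjjcj in place — jcj j jcj jcj jcj j jcj jcj j jcj jcj j jcj jcj jcj j jcj — and concatenate.

jcjjjcjjcjjcjjjcjjcjjjcjjcjjjcjjcjjcjjjcj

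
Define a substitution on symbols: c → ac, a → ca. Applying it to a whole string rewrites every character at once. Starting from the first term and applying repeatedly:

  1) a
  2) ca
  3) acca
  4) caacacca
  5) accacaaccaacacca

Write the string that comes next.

Applying the rule to each of the 16 symbols of accacaaccaacacca gives the pieces ca ac ac ca ac ca ca ac ac ca ca ac ca ac ac ca, which concatenate to the answer.

caacaccaaccacaacaccacaaccaacacca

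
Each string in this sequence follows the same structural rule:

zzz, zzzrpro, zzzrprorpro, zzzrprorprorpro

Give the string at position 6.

zzzrprorprorprorprorpro

Each term is the previous one with rpro appended.
From zzzrprorprorpro, 2 further steps: zzzrprorprorpro → zzzrprorprorprorpro → (answer).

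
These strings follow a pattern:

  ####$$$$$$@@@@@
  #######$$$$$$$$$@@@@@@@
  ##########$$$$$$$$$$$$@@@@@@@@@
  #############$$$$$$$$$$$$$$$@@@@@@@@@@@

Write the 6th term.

###################$$$$$$$$$$$$$$$$$$$$$@@@@@@@@@@@@@@@

Term n consists of 3n-2 #'s, followed by 3n $'s, followed by 2n+1 @'s, where the shown terms are n = 2, 3, 4, 5.
At n = 7 the blocks have lengths 19, 21, 15.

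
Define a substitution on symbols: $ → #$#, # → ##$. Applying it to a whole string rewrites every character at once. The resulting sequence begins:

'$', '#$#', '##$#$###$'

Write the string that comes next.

##$##$#$###$#$###$##$##$#$#

Apply φ to ##$#$###$ symbol by symbol: #→##$, #→##$, $→#$#, #→##$, $→#$#, #→##$, #→##$, #→##$, $→#$#; joined: ##$ ##$ #$# ##$ #$# ##$ ##$ ##$ #$#.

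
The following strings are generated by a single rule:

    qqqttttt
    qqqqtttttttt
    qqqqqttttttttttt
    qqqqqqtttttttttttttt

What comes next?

qqqqqqqttttttttttttttttt

Reading off run lengths: q runs 3, 4, 5, 6; t runs 5, 8, 11, 14 — each is linear in n, where the shown terms are n = 2, 3, 4, 5.
At n = 6 the blocks have lengths 7, 17.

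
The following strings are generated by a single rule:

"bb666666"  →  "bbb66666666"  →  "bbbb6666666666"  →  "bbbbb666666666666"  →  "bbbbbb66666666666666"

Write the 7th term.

Term n consists of n b's, followed by 2n+2 6's, where the shown terms are n = 2, 3, 4, 5, 6.
At n = 8 the blocks have lengths 8, 18.

bbbbbbbb666666666666666666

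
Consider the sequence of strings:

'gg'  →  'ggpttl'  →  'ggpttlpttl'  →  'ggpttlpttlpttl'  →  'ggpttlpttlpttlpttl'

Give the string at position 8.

ggpttlpttlpttlpttlpttlpttlpttl

Every step adds pttl to the end: s(k+1) = s(k)·pttl.
From ggpttlpttlpttlpttl, 3 further steps: ggpttlpttlpttlpttl → ggpttlpttlpttlpttlpttl → ggpttlpttlpttlpttlpttlpttl → (answer).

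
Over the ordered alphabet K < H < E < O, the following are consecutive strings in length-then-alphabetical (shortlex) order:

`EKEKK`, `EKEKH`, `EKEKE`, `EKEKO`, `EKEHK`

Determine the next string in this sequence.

Find the rightmost character of EKEHK below O, bump it to the next letter, and reset everything to its right to K.

EKEHH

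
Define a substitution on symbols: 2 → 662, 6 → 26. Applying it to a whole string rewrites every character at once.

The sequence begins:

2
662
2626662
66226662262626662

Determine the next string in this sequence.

26266626622626266626622666226662262626662

Applying the rule to each of the 17 symbols of 66226662262626662 gives the pieces 26 26 662 662 26 26 26 662 662 26 662 26 662 26 26 26 662, which concatenate to the answer.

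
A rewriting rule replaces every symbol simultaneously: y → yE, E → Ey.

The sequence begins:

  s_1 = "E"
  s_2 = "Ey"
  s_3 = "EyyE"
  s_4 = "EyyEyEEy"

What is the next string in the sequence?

EyyEyEEyyEEyEyyE

Rewriting each symbol of EyyEyEEy: E→Ey, y→yE, y→yE, E→Ey, y→yE, E→Ey, E→Ey, y→yE, which concatenates to Ey yE yE Ey yE Ey Ey yE.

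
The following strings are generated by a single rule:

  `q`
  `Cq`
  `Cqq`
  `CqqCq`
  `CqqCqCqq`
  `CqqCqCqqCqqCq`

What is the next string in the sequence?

This is a Fibonacci-style word recurrence s(k) = s(k−1)·s(k−2): e.g. Cq·q = Cqq.
Continuing: CqqCqCqqCqqCq · CqqCqCqq gives term 7.

CqqCqCqqCqqCqCqqCqCqq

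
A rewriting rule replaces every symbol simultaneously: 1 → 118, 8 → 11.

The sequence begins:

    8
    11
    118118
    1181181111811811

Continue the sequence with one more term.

φ(1181181111811811) expands symbol-by-symbol to 118 118 11 118 118 11 118 118 118 118 11 118 118 11 118 118; joining the 16 pieces gives the next term.

11811811118118111181181181181111811811118118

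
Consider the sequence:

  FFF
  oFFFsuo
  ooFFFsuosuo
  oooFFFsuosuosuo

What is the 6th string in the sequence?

oooooFFFsuosuosuosuosuo

Every step adds o to the front and suo to the end of the previous string.
From oooFFFsuosuosuo, 2 further steps: oooFFFsuosuosuo → ooooFFFsuosuosuosuo → (answer).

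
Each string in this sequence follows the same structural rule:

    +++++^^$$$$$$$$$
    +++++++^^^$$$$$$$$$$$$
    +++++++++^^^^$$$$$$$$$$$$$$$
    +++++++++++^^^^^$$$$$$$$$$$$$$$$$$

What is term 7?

Reading off run lengths: + runs 5, 7, 9, 11; ^ runs 2, 3, 4, 5; $ runs 9, 12, 15, 18 — each is linear in n, where the shown terms are n = 2, 3, 4, 5.
Setting n = 8 gives 17, 8, 27 characters in each block.

+++++++++++++++++^^^^^^^^$$$$$$$$$$$$$$$$$$$$$$$$$$$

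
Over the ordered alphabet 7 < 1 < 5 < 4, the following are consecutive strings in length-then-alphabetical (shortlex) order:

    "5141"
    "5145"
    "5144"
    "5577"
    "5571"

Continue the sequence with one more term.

The successor of 5571 increments the rightmost position that isn't already 4 and resets every position after it to 7.

5575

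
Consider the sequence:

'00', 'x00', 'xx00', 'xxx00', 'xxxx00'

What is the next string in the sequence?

xxxxx00

The strings grow by a fixed prefix x each time.
So the next term is x·xxxx00.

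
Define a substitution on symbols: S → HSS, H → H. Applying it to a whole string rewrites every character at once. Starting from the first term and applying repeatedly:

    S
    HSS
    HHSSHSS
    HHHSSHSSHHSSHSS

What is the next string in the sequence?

Applying the rule to each of the 15 symbols of HHHSSHSSHHSSHSS gives the pieces H H H HSS HSS H HSS HSS H H HSS HSS H HSS HSS, which concatenate to the answer.

HHHHSSHSSHHSSHSSHHHSSHSSHHSSHSS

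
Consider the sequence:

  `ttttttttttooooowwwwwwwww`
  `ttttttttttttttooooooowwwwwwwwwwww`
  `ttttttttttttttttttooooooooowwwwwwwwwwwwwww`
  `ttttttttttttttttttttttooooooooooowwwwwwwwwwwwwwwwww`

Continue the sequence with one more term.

Reading off run lengths: t runs 10, 14, 18, 22; o runs 5, 7, 9, 11; w runs 9, 12, 15, 18 — each is linear in n, where the shown terms are n = 2, 3, 4, 5.
For the next term, n = 6, so the run lengths are 26, 13, 21.

ttttttttttttttttttttttttttooooooooooooowwwwwwwwwwwwwwwwwwwww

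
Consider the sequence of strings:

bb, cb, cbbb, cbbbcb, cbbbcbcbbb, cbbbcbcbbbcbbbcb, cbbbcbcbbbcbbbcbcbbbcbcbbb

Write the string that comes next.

cbbbcbcbbbcbbbcbcbbbcbcbbbcbbbcbcbbbcbbbcb

This is a Fibonacci-style word recurrence s(k) = s(k−1)·s(k−2): e.g. cb·bb = cbbb.
So term 8 is cbbbcbcbbbcbbbcbcbbbcbcbbb·cbbbcbcbbbcbbbcb.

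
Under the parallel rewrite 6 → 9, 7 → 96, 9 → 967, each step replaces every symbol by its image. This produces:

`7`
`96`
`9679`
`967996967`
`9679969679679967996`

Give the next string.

96799696796799679969679969679679969679679

Replace each of the 19 characters of 9679969679679967996 in place — 967 9 96 967 967 9 967 9 96 967 9 96 967 967 9 96 967 967 9 — and concatenate.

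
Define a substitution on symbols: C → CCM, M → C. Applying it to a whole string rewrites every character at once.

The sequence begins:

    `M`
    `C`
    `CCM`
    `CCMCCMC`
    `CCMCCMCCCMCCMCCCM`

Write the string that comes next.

Rewriting the 17 symbols of CCMCCMCCCMCCMCCCM one by one yields CCM CCM C CCM CCM C CCM CCM CCM C CCM CCM C CCM CCM CCM C; concatenated:

CCMCCMCCCMCCMCCCMCCMCCMCCCMCCMCCCMCCMCCMC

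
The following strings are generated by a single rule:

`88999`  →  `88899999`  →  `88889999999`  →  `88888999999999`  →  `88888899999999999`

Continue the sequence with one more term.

88888889999999999999

Term n consists of n+1 8's, followed by 2n+1 9's (n = 1, 2, …).
Setting n = 6 gives 7, 13 characters in each block.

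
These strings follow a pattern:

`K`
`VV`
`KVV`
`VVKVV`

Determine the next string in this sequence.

KVVVVKVV

This is a Fibonacci-style word recurrence s(k) = s(k−2)·s(k−1): e.g. K·VV = KVV.
So term 5 is KVV·VVKVV.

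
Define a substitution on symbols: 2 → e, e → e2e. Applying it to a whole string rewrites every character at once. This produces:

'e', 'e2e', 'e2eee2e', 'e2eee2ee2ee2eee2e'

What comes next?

e2eee2ee2ee2eee2ee2eee2ee2eee2ee2ee2eee2e

Replace each of the 17 characters of e2eee2ee2ee2eee2e in place — e2e e e2e e2e e2e e e2e e2e e e2e e2e e e2e e2e e2e e e2e — and concatenate.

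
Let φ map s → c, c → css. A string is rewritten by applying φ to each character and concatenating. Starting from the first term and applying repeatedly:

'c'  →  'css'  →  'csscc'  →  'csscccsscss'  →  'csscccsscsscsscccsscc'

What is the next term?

csscccsscsscsscccsscccsscccsscsscsscccsscss

Replace each of the 21 characters of csscccsscsscsscccsscc in place — css c c css css css c c css c c css c c css css css c c css css — and concatenate.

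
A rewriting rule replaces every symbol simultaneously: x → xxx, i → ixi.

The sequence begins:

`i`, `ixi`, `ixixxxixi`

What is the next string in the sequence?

Apply φ to ixixxxixi symbol by symbol: i→ixi, x→xxx, i→ixi, x→xxx, x→xxx, x→xxx, i→ixi, x→xxx, i→ixi; joined: ixi xxx ixi xxx xxx xxx ixi xxx ixi.

ixixxxixixxxxxxxxxixixxxixi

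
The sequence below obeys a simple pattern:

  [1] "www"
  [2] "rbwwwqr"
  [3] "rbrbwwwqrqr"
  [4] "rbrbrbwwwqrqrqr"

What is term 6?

rbrbrbrbrbwwwqrqrqrqrqr

s(k+1) = rb·s(k)·qr, so each term gains rb as a prefix and qr as a suffix.
From rbrbrbwwwqrqrqr, 2 further steps: rbrbrbwwwqrqrqr → rbrbrbrbwwwqrqrqrqr → (answer).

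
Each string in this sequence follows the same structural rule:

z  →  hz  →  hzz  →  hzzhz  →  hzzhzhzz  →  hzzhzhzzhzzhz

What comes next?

This is a Fibonacci-style word recurrence s(k) = s(k−1)·s(k−2): e.g. hz·z = hzz.
So term 7 is hzzhzhzzhzzhz·hzzhzhzz.

hzzhzhzzhzzhzhzzhzhzz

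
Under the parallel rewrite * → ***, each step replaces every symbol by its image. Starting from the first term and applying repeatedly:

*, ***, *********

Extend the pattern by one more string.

Expanding *********: *→***, *→***, *→***, *→***, *→***, *→***, *→***, *→***, *→***. Concatenated: *** *** *** *** *** *** *** *** ***.

***************************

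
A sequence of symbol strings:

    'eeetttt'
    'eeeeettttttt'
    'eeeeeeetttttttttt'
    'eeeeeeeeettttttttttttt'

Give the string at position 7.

The n-th term is 2n+1 e's then 3n+1 t's (n = 1, 2, …).
At n = 7 the blocks have lengths 15, 22.

eeeeeeeeeeeeeeetttttttttttttttttttttt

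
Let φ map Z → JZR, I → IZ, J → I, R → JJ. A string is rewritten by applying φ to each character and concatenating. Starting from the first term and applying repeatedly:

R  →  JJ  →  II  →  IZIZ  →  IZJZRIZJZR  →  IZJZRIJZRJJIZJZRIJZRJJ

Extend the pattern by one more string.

φ(IZJZRIJZRJJIZJZRIJZRJJ) expands symbol-by-symbol to IZ JZR I JZR JJ IZ I JZR JJ I I IZ JZR I JZR JJ IZ I JZR JJ I I; joining the 22 pieces gives the next term.

IZJZRIJZRJJIZIJZRJJIIIZJZRIJZRJJIZIJZRJJII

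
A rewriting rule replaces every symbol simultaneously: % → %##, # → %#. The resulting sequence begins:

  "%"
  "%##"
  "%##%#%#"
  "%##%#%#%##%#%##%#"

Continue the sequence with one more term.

Applying the rule to each of the 17 symbols of %##%#%#%##%#%##%# gives the pieces %## %# %# %## %# %## %# %## %# %# %## %# %## %# %# %## %#, which concatenate to the answer.

%##%#%#%##%#%##%#%##%#%#%##%#%##%#%#%##%#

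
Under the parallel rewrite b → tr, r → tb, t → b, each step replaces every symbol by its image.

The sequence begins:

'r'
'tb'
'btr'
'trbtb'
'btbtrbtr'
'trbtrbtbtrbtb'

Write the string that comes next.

btbtrbtbtrbtrbtbtrbtr

φ(trbtrbtbtrbtb) expands symbol-by-symbol to b tb tr b tb tr b tr b tb tr b tr; joining the 13 pieces gives the next term.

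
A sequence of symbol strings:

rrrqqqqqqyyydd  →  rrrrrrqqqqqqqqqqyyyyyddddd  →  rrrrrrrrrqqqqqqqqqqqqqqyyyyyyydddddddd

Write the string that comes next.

The n-th term is 3n r's then 4n+2 q's then 2n+1 y's then 3n-1 d's (n = 1, 2, …).
Setting n = 4 gives 12, 18, 9, 11 characters in each block.

rrrrrrrrrrrrqqqqqqqqqqqqqqqqqqyyyyyyyyyddddddddddd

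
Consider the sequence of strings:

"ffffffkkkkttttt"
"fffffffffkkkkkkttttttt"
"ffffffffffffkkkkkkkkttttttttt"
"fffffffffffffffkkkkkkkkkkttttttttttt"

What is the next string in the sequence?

Each string has the form f^{3n} k^{2n} t^{2n+1}, where the shown terms are n = 2, 3, 4, 5.
At n = 6 the blocks have lengths 18, 12, 13.

ffffffffffffffffffkkkkkkkkkkkkttttttttttttt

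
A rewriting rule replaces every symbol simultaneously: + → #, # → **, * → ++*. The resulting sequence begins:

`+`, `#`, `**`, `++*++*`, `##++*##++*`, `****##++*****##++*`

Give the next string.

++*++*++*++*****##++*++*++*++*++*****##++*

Replace each of the 18 characters of ****##++*****##++* in place — ++* ++* ++* ++* ** ** # # ++* ++* ++* ++* ++* ** ** # # ++* — and concatenate.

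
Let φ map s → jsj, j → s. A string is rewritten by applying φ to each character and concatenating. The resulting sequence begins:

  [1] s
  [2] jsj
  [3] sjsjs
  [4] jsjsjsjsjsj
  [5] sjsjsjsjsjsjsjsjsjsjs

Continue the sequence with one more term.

jsjsjsjsjsjsjsjsjsjsjsjsjsjsjsjsjsjsjsjsjsj

Replace each of the 21 characters of sjsjsjsjsjsjsjsjsjsjs in place — jsj s jsj s jsj s jsj s jsj s jsj s jsj s jsj s jsj s jsj s jsj — and concatenate.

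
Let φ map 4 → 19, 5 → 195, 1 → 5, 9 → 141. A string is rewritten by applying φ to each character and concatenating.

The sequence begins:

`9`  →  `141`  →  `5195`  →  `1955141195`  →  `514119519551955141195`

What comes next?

Rewriting the 21 symbols of 514119519551955141195 one by one yields 195 5 19 5 5 141 195 5 141 195 195 5 141 195 195 5 19 5 5 141 195; concatenated:

195519551411955141195195514119519551955141195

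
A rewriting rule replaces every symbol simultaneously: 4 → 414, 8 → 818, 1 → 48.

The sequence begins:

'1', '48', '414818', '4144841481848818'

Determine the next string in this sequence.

41448414414818414484148184881841481881848818

Applying the rule to each of the 16 symbols of 4144841481848818 gives the pieces 414 48 414 414 818 414 48 414 818 48 818 414 818 818 48 818, which concatenate to the answer.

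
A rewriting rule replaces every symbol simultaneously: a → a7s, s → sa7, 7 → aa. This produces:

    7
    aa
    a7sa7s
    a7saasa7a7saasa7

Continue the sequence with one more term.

Rewriting the 16 symbols of a7saasa7a7saasa7 one by one yields a7s aa sa7 a7s a7s sa7 a7s aa a7s aa sa7 a7s a7s sa7 a7s aa; concatenated:

a7saasa7a7sa7ssa7a7saaa7saasa7a7sa7ssa7a7saa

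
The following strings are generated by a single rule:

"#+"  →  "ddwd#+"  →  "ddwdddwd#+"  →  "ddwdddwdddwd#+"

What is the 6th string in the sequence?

Every step adds ddwd at the front: s(k+1) = ddwd·s(k).
From ddwdddwdddwd#+, 2 further steps: ddwdddwdddwd#+ → ddwdddwdddwdddwd#+ → (answer).

ddwdddwdddwdddwdddwd#+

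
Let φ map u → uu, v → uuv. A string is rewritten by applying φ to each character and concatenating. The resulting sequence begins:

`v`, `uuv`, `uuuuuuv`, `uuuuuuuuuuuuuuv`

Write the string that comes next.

Applying the rule to each of the 15 symbols of uuuuuuuuuuuuuuv gives the pieces uu uu uu uu uu uu uu uu uu uu uu uu uu uu uuv, which concatenate to the answer.

uuuuuuuuuuuuuuuuuuuuuuuuuuuuuuv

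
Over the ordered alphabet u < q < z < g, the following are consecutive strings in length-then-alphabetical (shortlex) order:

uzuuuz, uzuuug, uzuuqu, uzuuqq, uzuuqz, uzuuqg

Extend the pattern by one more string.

The successor of uzuuqg increments the rightmost position that isn't already g and resets every position after it to u.

uzuuzu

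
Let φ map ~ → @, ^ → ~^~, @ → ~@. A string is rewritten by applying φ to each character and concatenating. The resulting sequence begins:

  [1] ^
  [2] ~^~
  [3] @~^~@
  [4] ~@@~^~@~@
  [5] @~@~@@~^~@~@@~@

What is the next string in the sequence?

Replace each of the 15 characters of @~@~@@~^~@~@@~@ in place — ~@ @ ~@ @ ~@ ~@ @ ~^~ @ ~@ @ ~@ ~@ @ ~@ — and concatenate.

~@@~@@~@~@@~^~@~@@~@~@@~@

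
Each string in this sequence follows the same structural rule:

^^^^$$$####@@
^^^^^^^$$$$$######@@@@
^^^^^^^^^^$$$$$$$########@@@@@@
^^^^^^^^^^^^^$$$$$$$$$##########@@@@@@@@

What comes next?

Term n consists of 3n+1 ^'s, followed by 2n+1 $'s, followed by 2n+2 #'s, followed by 2n @'s (n = 1, 2, …).
For the next term, n = 5, so the run lengths are 16, 11, 12, 10.

^^^^^^^^^^^^^^^^$$$$$$$$$$$############@@@@@@@@@@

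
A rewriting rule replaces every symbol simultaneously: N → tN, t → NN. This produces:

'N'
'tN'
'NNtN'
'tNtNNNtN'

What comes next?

Rewriting each symbol of tNtNNNtN: t→NN, N→tN, t→NN, N→tN, N→tN, N→tN, t→NN, N→tN, which concatenates to NN tN NN tN tN tN NN tN.

NNtNNNtNtNtNNNtN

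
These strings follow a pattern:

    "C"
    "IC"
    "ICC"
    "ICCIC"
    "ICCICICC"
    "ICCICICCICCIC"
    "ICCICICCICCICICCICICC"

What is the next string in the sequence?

This is a Fibonacci-style word recurrence s(k) = s(k−1)·s(k−2): e.g. IC·C = ICC.
The next term joins ICCICICCICCICICCICICC and ICCICICCICCIC.

ICCICICCICCICICCICICCICCICICCICCIC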